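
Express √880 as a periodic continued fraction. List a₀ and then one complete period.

[29; 1, 1, 1, 58]

a₀ = ⌊√880⌋ = 29.
With m₀=0, d₀=1 and mₖ₊₁ = dₖaₖ − mₖ, dₖ₊₁ = (n − mₖ₊₁²)/dₖ, aₖ₊₁ = ⌊(a₀+mₖ₊₁)/dₖ₊₁⌋:
  k=1: m=29, d=39, a=1
  k=2: m=10, d=20, a=1
  k=3: m=10, d=39, a=1
  k=4: m=29, d=1, a=58
d=1 and a=2a₀=58 at k=4, so the next step gives (m, d) = (29, 39) again — its k=1 value — and the period has length 4.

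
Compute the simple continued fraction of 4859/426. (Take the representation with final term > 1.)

[11; 2, 2, 6, 6, 2]

4859 = 11×426 + 173
426 = 2×173 + 80
173 = 2×80 + 13
80 = 6×13 + 2
13 = 6×2 + 1
2 = 2×1 + 0  (stop)
So 4859/426 = [11; 2, 2, 6, 6, 2].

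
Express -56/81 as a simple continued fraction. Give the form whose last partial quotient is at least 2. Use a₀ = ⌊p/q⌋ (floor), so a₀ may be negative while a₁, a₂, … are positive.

[-1; 3, 4, 6]

-56 = -1·81 + 25
81 = 3·25 + 6
25 = 4·6 + 1
6 = 6·1 + 0  (stop)
So -56/81 = [-1; 3, 4, 6].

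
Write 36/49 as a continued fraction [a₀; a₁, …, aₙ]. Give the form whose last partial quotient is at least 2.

36 = 0·49 + 36
49 = 1·36 + 13
36 = 2·13 + 10
13 = 1·10 + 3
10 = 3·3 + 1
3 = 3·1 + 0  (stop)
So 36/49 = [0; 1, 2, 1, 3, 3].

[0; 1, 2, 1, 3, 3]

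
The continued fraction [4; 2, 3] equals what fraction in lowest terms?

Using pₖ = aₖpₖ₋₁ + pₖ₋₂ and qₖ = aₖqₖ₋₁ + qₖ₋₂:
  k=0: a=4, p=4, q=1
  k=1: a=2, p=9, q=2
  k=2: a=3, p=31, q=7

31/7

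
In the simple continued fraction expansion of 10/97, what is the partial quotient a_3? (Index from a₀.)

10 = 0·97 + 10   →  a_0 = 0
97 = 9·10 + 7   →  a_1 = 9
10 = 1·7 + 3   →  a_2 = 1
7 = 2·3 + 1   →  a_3 = 2

2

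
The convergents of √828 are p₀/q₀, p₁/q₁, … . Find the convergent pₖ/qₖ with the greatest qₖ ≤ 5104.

√828 = [28; 1, 3, 2, 3, 1, 56, …] (period length 6).
Convergents:
  p_0/q_0 = 28/1
  p_1/q_1 = 29/1
  p_2/q_2 = 115/4
  p_3/q_3 = 259/9
  p_4/q_4 = 892/31
  p_5/q_5 = 1151/40
  p_6/q_6 = 65348/2271
  p_7/q_7 = 66499/2311
  p_8/q_8 = 264845/9204
q_7 = 2311 ≤ 5104 < 9204 = q_8, so the answer is 66499/2311.

66499/2311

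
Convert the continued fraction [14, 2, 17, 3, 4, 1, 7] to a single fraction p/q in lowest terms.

Using pₖ = aₖpₖ₋₁ + pₖ₋₂ and qₖ = aₖqₖ₋₁ + qₖ₋₂:
  k=0: a=14, p=14, q=1
  k=1: a=2, p=29, q=2
  k=2: a=17, p=507, q=35
  k=3: a=3, p=1550, q=107
  k=4: a=4, p=6707, q=463
  k=5: a=1, p=8257, q=570
  k=6: a=7, p=64506, q=4453

64506/4453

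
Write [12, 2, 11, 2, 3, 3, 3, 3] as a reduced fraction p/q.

Using pₖ = aₖpₖ₋₁ + pₖ₋₂ and qₖ = aₖqₖ₋₁ + qₖ₋₂:
  k=0: a=12, p=12, q=1
  k=1: a=2, p=25, q=2
  k=2: a=11, p=287, q=23
  k=3: a=2, p=599, q=48
  k=4: a=3, p=2084, q=167
  k=5: a=3, p=6851, q=549
  k=6: a=3, p=22637, q=1814
  k=7: a=3, p=74762, q=5991

74762/5991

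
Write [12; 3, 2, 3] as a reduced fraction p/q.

Fold from the inside: start with 3/1.
  2 + 1/3 = 7/3
  3 + 3/7 = 24/7
  12 + 7/24 = 295/24

295/24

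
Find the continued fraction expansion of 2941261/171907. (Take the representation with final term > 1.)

2941261 = 17·171907 + 18842
171907 = 9·18842 + 2329
18842 = 8·2329 + 210
2329 = 11·210 + 19
210 = 11·19 + 1
19 = 19·1 + 0  (stop)
So 2941261/171907 = [17; 9, 8, 11, 11, 19].

[17; 9, 8, 11, 11, 19]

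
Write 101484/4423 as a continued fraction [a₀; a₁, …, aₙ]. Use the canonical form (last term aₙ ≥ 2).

101484 = 22·4423 + 4178
4423 = 1·4178 + 245
4178 = 17·245 + 13
245 = 18·13 + 11
13 = 1·11 + 2
11 = 5·2 + 1
2 = 2·1 + 0  (stop)
So 101484/4423 = [22; 1, 17, 18, 1, 5, 2].

[22; 1, 17, 18, 1, 5, 2]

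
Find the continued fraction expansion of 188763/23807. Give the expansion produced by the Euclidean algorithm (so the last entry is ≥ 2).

188763 = 7·23807 + 22114
23807 = 1·22114 + 1693
22114 = 13·1693 + 105
1693 = 16·105 + 13
105 = 8·13 + 1
13 = 13·1 + 0  (stop)
So 188763/23807 = [7; 1, 13, 16, 8, 13].

[7; 1, 13, 16, 8, 13]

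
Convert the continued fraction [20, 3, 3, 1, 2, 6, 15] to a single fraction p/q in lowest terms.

70481/3471

Using pₖ = aₖpₖ₋₁ + pₖ₋₂ and qₖ = aₖqₖ₋₁ + qₖ₋₂:
  k=0: a=20, p=20, q=1
  k=1: a=3, p=61, q=3
  k=2: a=3, p=203, q=10
  k=3: a=1, p=264, q=13
  k=4: a=2, p=731, q=36
  k=5: a=6, p=4650, q=229
  k=6: a=15, p=70481, q=3471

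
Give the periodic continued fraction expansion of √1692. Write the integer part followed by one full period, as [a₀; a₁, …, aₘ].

[41; 7, 2, 7, 82]

a₀ = ⌊√1692⌋ = 41.
With m₀=0, d₀=1 and mₖ₊₁ = dₖaₖ − mₖ, dₖ₊₁ = (n − mₖ₊₁²)/dₖ, aₖ₊₁ = ⌊(a₀+mₖ₊₁)/dₖ₊₁⌋:
  k=1: m=41, d=11, a=7
  k=2: m=36, d=36, a=2
  k=3: m=36, d=11, a=7
  k=4: m=41, d=1, a=82
d=1 and a=2a₀=82 at k=4, so the next step gives (m, d) = (41, 11) again — its k=1 value — and the period has length 4.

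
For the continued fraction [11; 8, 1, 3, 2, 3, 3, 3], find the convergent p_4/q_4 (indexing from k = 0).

878/79

Using pₖ = aₖpₖ₋₁ + pₖ₋₂, qₖ = aₖqₖ₋₁ + qₖ₋₂ (with p₋₁=1, p₋₂=0, q₋₁=0, q₋₂=1):
  k=0: a=11, p=11, q=1
  k=1: a=8, p=89, q=8
  k=2: a=1, p=100, q=9
  k=3: a=3, p=389, q=35
  k=4: a=2, p=878, q=79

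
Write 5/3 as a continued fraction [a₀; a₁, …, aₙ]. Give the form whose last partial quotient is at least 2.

5 = 1*3 + 2
3 = 1*2 + 1
2 = 2*1 + 0  (stop)
So 5/3 = [1; 1, 2].

[1; 1, 2]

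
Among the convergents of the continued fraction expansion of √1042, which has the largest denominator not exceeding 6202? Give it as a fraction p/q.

156429/4846

√1042 = [32; 3, 1, 1, 3, 64, …] (period length 5).
Convergents:
  p_0/q_0 = 32/1
  p_1/q_1 = 97/3
  p_2/q_2 = 129/4
  p_3/q_3 = 226/7
  p_4/q_4 = 807/25
  p_5/q_5 = 51874/1607
  p_6/q_6 = 156429/4846
  p_7/q_7 = 208303/6453
q_6 = 4846 ≤ 6202 < 6453 = q_7, so the answer is 156429/4846.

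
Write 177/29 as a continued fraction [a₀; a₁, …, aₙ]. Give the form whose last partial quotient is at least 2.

[6; 9, 1, 2]

177 = 6×29 + 3
29 = 9×3 + 2
3 = 1×2 + 1
2 = 2×1 + 0  (stop)
So 177/29 = [6; 9, 1, 2].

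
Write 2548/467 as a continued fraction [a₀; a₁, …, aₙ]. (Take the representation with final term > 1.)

2548 = 5*467 + 213
467 = 2*213 + 41
213 = 5*41 + 8
41 = 5*8 + 1
8 = 8*1 + 0  (stop)
So 2548/467 = [5; 2, 5, 5, 8].

[5; 2, 5, 5, 8]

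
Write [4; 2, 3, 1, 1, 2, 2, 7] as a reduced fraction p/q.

3227/727

Fold from the inside: start with 7/1.
  2 + 1/7 = 15/7
  2 + 7/15 = 37/15
  1 + 15/37 = 52/37
  1 + 37/52 = 89/52
  3 + 52/89 = 319/89
  2 + 89/319 = 727/319
  4 + 319/727 = 3227/727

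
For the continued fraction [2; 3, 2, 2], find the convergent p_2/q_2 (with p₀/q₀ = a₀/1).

16/7

Using pₖ = aₖpₖ₋₁ + pₖ₋₂, qₖ = aₖqₖ₋₁ + qₖ₋₂ (with p₋₁=1, p₋₂=0, q₋₁=0, q₋₂=1):
  k=0: a=2, p=2, q=1
  k=1: a=3, p=7, q=3
  k=2: a=2, p=16, q=7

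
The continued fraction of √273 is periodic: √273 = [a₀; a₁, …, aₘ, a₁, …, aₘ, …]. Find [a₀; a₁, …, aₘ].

[16; 1, 1, 10, 1, 1, 32]

a₀ = ⌊√273⌋ = 16.
With m₀=0, d₀=1 and mₖ₊₁ = dₖaₖ − mₖ, dₖ₊₁ = (n − mₖ₊₁²)/dₖ, aₖ₊₁ = ⌊(a₀+mₖ₊₁)/dₖ₊₁⌋:
  k=1: m=16, d=17, a=1
  k=2: m=1, d=16, a=1
  k=3: m=15, d=3, a=10
  k=4: m=15, d=16, a=1
  k=5: m=1, d=17, a=1
  k=6: m=16, d=1, a=32
d=1 and a=2a₀=32 at k=6, so the next step gives (m, d) = (16, 17) again — its k=1 value — and the period has length 6.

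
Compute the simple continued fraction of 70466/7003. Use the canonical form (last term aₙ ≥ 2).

70466 = 10*7003 + 436
7003 = 16*436 + 27
436 = 16*27 + 4
27 = 6*4 + 3
4 = 1*3 + 1
3 = 3*1 + 0  (stop)
So 70466/7003 = [10; 16, 16, 6, 1, 3].

[10; 16, 16, 6, 1, 3]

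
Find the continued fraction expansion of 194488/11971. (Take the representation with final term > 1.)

[16; 4, 18, 9, 18]

194488 = 16*11971 + 2952
11971 = 4*2952 + 163
2952 = 18*163 + 18
163 = 9*18 + 1
18 = 18*1 + 0  (stop)
So 194488/11971 = [16; 4, 18, 9, 18].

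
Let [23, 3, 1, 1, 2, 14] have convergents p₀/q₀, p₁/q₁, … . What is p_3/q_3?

163/7

Using pₖ = aₖpₖ₋₁ + pₖ₋₂, qₖ = aₖqₖ₋₁ + qₖ₋₂ (with p₋₁=1, p₋₂=0, q₋₁=0, q₋₂=1):
  k=0: a=23, p=23, q=1
  k=1: a=3, p=70, q=3
  k=2: a=1, p=93, q=4
  k=3: a=1, p=163, q=7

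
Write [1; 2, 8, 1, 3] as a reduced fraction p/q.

Using pₖ = aₖpₖ₋₁ + pₖ₋₂ and qₖ = aₖqₖ₋₁ + qₖ₋₂:
  k=0: a=1, p=1, q=1
  k=1: a=2, p=3, q=2
  k=2: a=8, p=25, q=17
  k=3: a=1, p=28, q=19
  k=4: a=3, p=109, q=74

109/74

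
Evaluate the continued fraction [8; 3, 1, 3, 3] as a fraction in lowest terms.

Using pₖ = aₖpₖ₋₁ + pₖ₋₂ and qₖ = aₖqₖ₋₁ + qₖ₋₂:
  k=0: a=8, p=8, q=1
  k=1: a=3, p=25, q=3
  k=2: a=1, p=33, q=4
  k=3: a=3, p=124, q=15
  k=4: a=3, p=405, q=49

405/49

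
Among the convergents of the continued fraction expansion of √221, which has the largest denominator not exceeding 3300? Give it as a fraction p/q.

48062/3233

√221 = [14; 1, 6, 2, 6, 1, 28, …] (period length 6).
Convergents:
  p_0/q_0 = 14/1
  p_1/q_1 = 15/1
  p_2/q_2 = 104/7
  p_3/q_3 = 223/15
  p_4/q_4 = 1442/97
  p_5/q_5 = 1665/112
  p_6/q_6 = 48062/3233
  p_7/q_7 = 49727/3345
q_6 = 3233 ≤ 3300 < 3345 = q_7, so the answer is 48062/3233.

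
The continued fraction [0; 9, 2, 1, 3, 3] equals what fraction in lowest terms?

Fold from the inside: start with 3/1.
  3 + 1/3 = 10/3
  1 + 3/10 = 13/10
  2 + 10/13 = 36/13
  9 + 13/36 = 337/36
  0 + 36/337 = 36/337

36/337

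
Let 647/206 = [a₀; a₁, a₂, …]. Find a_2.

647 = 3·206 + 29   →  a_0 = 3
206 = 7·29 + 3   →  a_1 = 7
29 = 9·3 + 2   →  a_2 = 9

9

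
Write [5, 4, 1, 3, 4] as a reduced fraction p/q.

422/81

Fold from the inside: start with 4/1.
  3 + 1/4 = 13/4
  1 + 4/13 = 17/13
  4 + 13/17 = 81/17
  5 + 17/81 = 422/81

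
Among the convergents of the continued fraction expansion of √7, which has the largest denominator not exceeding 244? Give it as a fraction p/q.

√7 = [2; 1, 1, 1, 4, …] (period length 4).
Convergents:
  p_0/q_0 = 2/1
  p_1/q_1 = 3/1
  p_2/q_2 = 5/2
  p_3/q_3 = 8/3
  p_4/q_4 = 37/14
  p_5/q_5 = 45/17
  p_6/q_6 = 82/31
  p_7/q_7 = 127/48
  p_8/q_8 = 590/223
  p_9/q_9 = 717/271
q_8 = 223 ≤ 244 < 271 = q_9, so the answer is 590/223.

590/223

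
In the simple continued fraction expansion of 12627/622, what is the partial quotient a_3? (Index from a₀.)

15

12627 = 20·622 + 187   →  a_0 = 20
622 = 3·187 + 61   →  a_1 = 3
187 = 3·61 + 4   →  a_2 = 3
61 = 15·4 + 1   →  a_3 = 15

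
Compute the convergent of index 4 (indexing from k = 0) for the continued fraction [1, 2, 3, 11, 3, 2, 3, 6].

349/244

Using pₖ = aₖpₖ₋₁ + pₖ₋₂, qₖ = aₖqₖ₋₁ + qₖ₋₂ (with p₋₁=1, p₋₂=0, q₋₁=0, q₋₂=1):
  k=0: a=1, p=1, q=1
  k=1: a=2, p=3, q=2
  k=2: a=3, p=10, q=7
  k=3: a=11, p=113, q=79
  k=4: a=3, p=349, q=244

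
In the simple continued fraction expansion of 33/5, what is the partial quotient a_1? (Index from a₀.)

33 = 6·5 + 3   →  a_0 = 6
5 = 1·3 + 2   →  a_1 = 1

1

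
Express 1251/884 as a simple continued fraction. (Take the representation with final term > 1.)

[1; 2, 2, 2, 4, 5, 3]

1251 = 1*884 + 367
884 = 2*367 + 150
367 = 2*150 + 67
150 = 2*67 + 16
67 = 4*16 + 3
16 = 5*3 + 1
3 = 3*1 + 0  (stop)
So 1251/884 = [1; 2, 2, 2, 4, 5, 3].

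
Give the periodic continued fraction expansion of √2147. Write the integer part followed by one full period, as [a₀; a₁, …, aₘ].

a₀ = ⌊√2147⌋ = 46.
With m₀=0, d₀=1 and mₖ₊₁ = dₖaₖ − mₖ, dₖ₊₁ = (n − mₖ₊₁²)/dₖ, aₖ₊₁ = ⌊(a₀+mₖ₊₁)/dₖ₊₁⌋:
  k=1: m=46, d=31, a=2
  k=2: m=16, d=61, a=1
  k=3: m=45, d=2, a=45
  k=4: m=45, d=61, a=1
  k=5: m=16, d=31, a=2
  k=6: m=46, d=1, a=92
d=1 and a=2a₀=92 at k=6, so the next step gives (m, d) = (46, 31) again — its k=1 value — and the period has length 6.

[46; 2, 1, 45, 1, 2, 92]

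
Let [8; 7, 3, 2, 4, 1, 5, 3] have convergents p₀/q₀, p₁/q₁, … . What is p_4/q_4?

1839/226

Using pₖ = aₖpₖ₋₁ + pₖ₋₂, qₖ = aₖqₖ₋₁ + qₖ₋₂ (with p₋₁=1, p₋₂=0, q₋₁=0, q₋₂=1):
  k=0: a=8, p=8, q=1
  k=1: a=7, p=57, q=7
  k=2: a=3, p=179, q=22
  k=3: a=2, p=415, q=51
  k=4: a=4, p=1839, q=226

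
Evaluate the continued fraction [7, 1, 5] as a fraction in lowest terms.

Fold from the inside: start with 5/1.
  1 + 1/5 = 6/5
  7 + 5/6 = 47/6

47/6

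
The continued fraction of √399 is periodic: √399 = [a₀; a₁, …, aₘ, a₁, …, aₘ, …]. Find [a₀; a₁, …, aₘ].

a₀ = ⌊√399⌋ = 19.
With m₀=0, d₀=1 and mₖ₊₁ = dₖaₖ − mₖ, dₖ₊₁ = (n − mₖ₊₁²)/dₖ, aₖ₊₁ = ⌊(a₀+mₖ₊₁)/dₖ₊₁⌋:
  k=1: m=19, d=38, a=1
  k=2: m=19, d=1, a=38
d=1 and a=2a₀=38 at k=2, so the next step gives (m, d) = (19, 38) again — its k=1 value — and the period has length 2.

[19; 1, 38]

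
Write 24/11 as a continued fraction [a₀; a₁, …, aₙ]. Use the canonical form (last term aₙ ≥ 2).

[2; 5, 2]

24 = 2·11 + 2
11 = 5·2 + 1
2 = 2·1 + 0  (stop)
So 24/11 = [2; 5, 2].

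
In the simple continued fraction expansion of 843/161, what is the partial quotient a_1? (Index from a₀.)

843 = 5·161 + 38   →  a_0 = 5
161 = 4·38 + 9   →  a_1 = 4

4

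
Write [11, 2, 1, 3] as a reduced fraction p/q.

Fold from the inside: start with 3/1.
  1 + 1/3 = 4/3
  2 + 3/4 = 11/4
  11 + 4/11 = 125/11

125/11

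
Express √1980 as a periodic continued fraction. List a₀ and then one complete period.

a₀ = ⌊√1980⌋ = 44.
With m₀=0, d₀=1 and mₖ₊₁ = dₖaₖ − mₖ, dₖ₊₁ = (n − mₖ₊₁²)/dₖ, aₖ₊₁ = ⌊(a₀+mₖ₊₁)/dₖ₊₁⌋:
  k=1: m=44, d=44, a=2
  k=2: m=44, d=1, a=88
d=1 and a=2a₀=88 at k=2, so the next step gives (m, d) = (44, 44) again — its k=1 value — and the period has length 2.

[44; 2, 88]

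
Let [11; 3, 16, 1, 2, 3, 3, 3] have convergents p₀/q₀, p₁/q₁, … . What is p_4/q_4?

Using pₖ = aₖpₖ₋₁ + pₖ₋₂, qₖ = aₖqₖ₋₁ + qₖ₋₂ (with p₋₁=1, p₋₂=0, q₋₁=0, q₋₂=1):
  k=0: a=11, p=11, q=1
  k=1: a=3, p=34, q=3
  k=2: a=16, p=555, q=49
  k=3: a=1, p=589, q=52
  k=4: a=2, p=1733, q=153

1733/153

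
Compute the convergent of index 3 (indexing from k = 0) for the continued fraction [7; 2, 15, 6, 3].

1407/188

Using pₖ = aₖpₖ₋₁ + pₖ₋₂, qₖ = aₖqₖ₋₁ + qₖ₋₂ (with p₋₁=1, p₋₂=0, q₋₁=0, q₋₂=1):
  k=0: a=7, p=7, q=1
  k=1: a=2, p=15, q=2
  k=2: a=15, p=232, q=31
  k=3: a=6, p=1407, q=188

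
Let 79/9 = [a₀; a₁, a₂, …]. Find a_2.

3

79 = 8·9 + 7   →  a_0 = 8
9 = 1·7 + 2   →  a_1 = 1
7 = 3·2 + 1   →  a_2 = 3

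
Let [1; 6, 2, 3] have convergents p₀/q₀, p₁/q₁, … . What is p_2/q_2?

15/13

Using pₖ = aₖpₖ₋₁ + pₖ₋₂, qₖ = aₖqₖ₋₁ + qₖ₋₂ (with p₋₁=1, p₋₂=0, q₋₁=0, q₋₂=1):
  k=0: a=1, p=1, q=1
  k=1: a=6, p=7, q=6
  k=2: a=2, p=15, q=13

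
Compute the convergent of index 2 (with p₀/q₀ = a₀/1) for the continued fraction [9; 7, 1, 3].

73/8

Using pₖ = aₖpₖ₋₁ + pₖ₋₂, qₖ = aₖqₖ₋₁ + qₖ₋₂ (with p₋₁=1, p₋₂=0, q₋₁=0, q₋₂=1):
  k=0: a=9, p=9, q=1
  k=1: a=7, p=64, q=7
  k=2: a=1, p=73, q=8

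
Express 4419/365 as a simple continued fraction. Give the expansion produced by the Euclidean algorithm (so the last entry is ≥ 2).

4419 = 12·365 + 39
365 = 9·39 + 14
39 = 2·14 + 11
14 = 1·11 + 3
11 = 3·3 + 2
3 = 1·2 + 1
2 = 2·1 + 0  (stop)
So 4419/365 = [12; 9, 2, 1, 3, 1, 2].

[12; 9, 2, 1, 3, 1, 2]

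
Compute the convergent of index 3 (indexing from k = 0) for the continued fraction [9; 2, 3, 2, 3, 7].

151/16

Using pₖ = aₖpₖ₋₁ + pₖ₋₂, qₖ = aₖqₖ₋₁ + qₖ₋₂ (with p₋₁=1, p₋₂=0, q₋₁=0, q₋₂=1):
  k=0: a=9, p=9, q=1
  k=1: a=2, p=19, q=2
  k=2: a=3, p=66, q=7
  k=3: a=2, p=151, q=16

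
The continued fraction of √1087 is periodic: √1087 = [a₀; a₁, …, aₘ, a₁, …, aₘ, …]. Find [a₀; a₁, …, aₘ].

[32; 1, 31, 1, 64]

a₀ = ⌊√1087⌋ = 32.
With m₀=0, d₀=1 and mₖ₊₁ = dₖaₖ − mₖ, dₖ₊₁ = (n − mₖ₊₁²)/dₖ, aₖ₊₁ = ⌊(a₀+mₖ₊₁)/dₖ₊₁⌋:
  k=1: m=32, d=63, a=1
  k=2: m=31, d=2, a=31
  k=3: m=31, d=63, a=1
  k=4: m=32, d=1, a=64
d=1 and a=2a₀=64 at k=4, so the next step gives (m, d) = (32, 63) again — its k=1 value — and the period has length 4.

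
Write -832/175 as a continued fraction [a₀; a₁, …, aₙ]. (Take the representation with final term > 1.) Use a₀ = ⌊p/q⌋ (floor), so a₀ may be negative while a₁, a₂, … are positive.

[-5; 4, 14, 3]

-832 = -5×175 + 43
175 = 4×43 + 3
43 = 14×3 + 1
3 = 3×1 + 0  (stop)
So -832/175 = [-5; 4, 14, 3].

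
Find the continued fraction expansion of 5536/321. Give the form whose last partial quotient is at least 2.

[17; 4, 15, 1, 4]

5536 = 17·321 + 79
321 = 4·79 + 5
79 = 15·5 + 4
5 = 1·4 + 1
4 = 4·1 + 0  (stop)
So 5536/321 = [17; 4, 15, 1, 4].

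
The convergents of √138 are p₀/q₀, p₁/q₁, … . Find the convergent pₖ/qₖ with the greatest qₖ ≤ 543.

√138 = [11; 1, 2, 1, 22, …] (period length 4).
Convergents:
  p_0/q_0 = 11/1
  p_1/q_1 = 12/1
  p_2/q_2 = 35/3
  p_3/q_3 = 47/4
  p_4/q_4 = 1069/91
  p_5/q_5 = 1116/95
  p_6/q_6 = 3301/281
  p_7/q_7 = 4417/376
  p_8/q_8 = 100475/8553
q_7 = 376 ≤ 543 < 8553 = q_8, so the answer is 4417/376.

4417/376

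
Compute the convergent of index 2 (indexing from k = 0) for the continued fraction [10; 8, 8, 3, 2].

658/65

Using pₖ = aₖpₖ₋₁ + pₖ₋₂, qₖ = aₖqₖ₋₁ + qₖ₋₂ (with p₋₁=1, p₋₂=0, q₋₁=0, q₋₂=1):
  k=0: a=10, p=10, q=1
  k=1: a=8, p=81, q=8
  k=2: a=8, p=658, q=65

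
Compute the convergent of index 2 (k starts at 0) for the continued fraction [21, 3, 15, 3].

Using pₖ = aₖpₖ₋₁ + pₖ₋₂, qₖ = aₖqₖ₋₁ + qₖ₋₂ (with p₋₁=1, p₋₂=0, q₋₁=0, q₋₂=1):
  k=0: a=21, p=21, q=1
  k=1: a=3, p=64, q=3
  k=2: a=15, p=981, q=46

981/46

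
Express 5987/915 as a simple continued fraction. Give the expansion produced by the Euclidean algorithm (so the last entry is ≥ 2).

5987 = 6·915 + 497
915 = 1·497 + 418
497 = 1·418 + 79
418 = 5·79 + 23
79 = 3·23 + 10
23 = 2·10 + 3
10 = 3·3 + 1
3 = 3·1 + 0  (stop)
So 5987/915 = [6; 1, 1, 5, 3, 2, 3, 3].

[6; 1, 1, 5, 3, 2, 3, 3]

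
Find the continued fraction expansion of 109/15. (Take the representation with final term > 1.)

[7; 3, 1, 3]

109 = 7·15 + 4
15 = 3·4 + 3
4 = 1·3 + 1
3 = 3·1 + 0  (stop)
So 109/15 = [7; 3, 1, 3].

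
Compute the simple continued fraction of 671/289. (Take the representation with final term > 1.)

[2; 3, 9, 3, 3]

671 = 2·289 + 93
289 = 3·93 + 10
93 = 9·10 + 3
10 = 3·3 + 1
3 = 3·1 + 0  (stop)
So 671/289 = [2; 3, 9, 3, 3].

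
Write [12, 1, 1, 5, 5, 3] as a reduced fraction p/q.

2283/182

Using pₖ = aₖpₖ₋₁ + pₖ₋₂ and qₖ = aₖqₖ₋₁ + qₖ₋₂:
  k=0: a=12, p=12, q=1
  k=1: a=1, p=13, q=1
  k=2: a=1, p=25, q=2
  k=3: a=5, p=138, q=11
  k=4: a=5, p=715, q=57
  k=5: a=3, p=2283, q=182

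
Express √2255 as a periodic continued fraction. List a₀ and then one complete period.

a₀ = ⌊√2255⌋ = 47.
With m₀=0, d₀=1 and mₖ₊₁ = dₖaₖ − mₖ, dₖ₊₁ = (n − mₖ₊₁²)/dₖ, aₖ₊₁ = ⌊(a₀+mₖ₊₁)/dₖ₊₁⌋:
  k=1: m=47, d=46, a=2
  k=2: m=45, d=5, a=18
  k=3: m=45, d=46, a=2
  k=4: m=47, d=1, a=94
d=1 and a=2a₀=94 at k=4, so the next step gives (m, d) = (47, 46) again — its k=1 value — and the period has length 4.

[47; 2, 18, 2, 94]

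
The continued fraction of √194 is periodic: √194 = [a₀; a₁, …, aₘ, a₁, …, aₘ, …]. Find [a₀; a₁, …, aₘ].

[13; 1, 12, 1, 26]

a₀ = ⌊√194⌋ = 13.
With m₀=0, d₀=1 and mₖ₊₁ = dₖaₖ − mₖ, dₖ₊₁ = (n − mₖ₊₁²)/dₖ, aₖ₊₁ = ⌊(a₀+mₖ₊₁)/dₖ₊₁⌋:
  k=1: m=13, d=25, a=1
  k=2: m=12, d=2, a=12
  k=3: m=12, d=25, a=1
  k=4: m=13, d=1, a=26
d=1 and a=2a₀=26 at k=4, so the next step gives (m, d) = (13, 25) again — its k=1 value — and the period has length 4.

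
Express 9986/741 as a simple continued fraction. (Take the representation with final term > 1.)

9986 = 13·741 + 353
741 = 2·353 + 35
353 = 10·35 + 3
35 = 11·3 + 2
3 = 1·2 + 1
2 = 2·1 + 0  (stop)
So 9986/741 = [13; 2, 10, 11, 1, 2].

[13; 2, 10, 11, 1, 2]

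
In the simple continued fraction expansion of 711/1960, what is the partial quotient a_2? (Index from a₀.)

711 = 0·1960 + 711   →  a_0 = 0
1960 = 2·711 + 538   →  a_1 = 2
711 = 1·538 + 173   →  a_2 = 1

1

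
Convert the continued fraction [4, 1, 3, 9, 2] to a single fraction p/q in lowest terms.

371/78

Fold from the inside: start with 2/1.
  9 + 1/2 = 19/2
  3 + 2/19 = 59/19
  1 + 19/59 = 78/59
  4 + 59/78 = 371/78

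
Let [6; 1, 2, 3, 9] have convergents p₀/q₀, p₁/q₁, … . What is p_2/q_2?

20/3

Using pₖ = aₖpₖ₋₁ + pₖ₋₂, qₖ = aₖqₖ₋₁ + qₖ₋₂ (with p₋₁=1, p₋₂=0, q₋₁=0, q₋₂=1):
  k=0: a=6, p=6, q=1
  k=1: a=1, p=7, q=1
  k=2: a=2, p=20, q=3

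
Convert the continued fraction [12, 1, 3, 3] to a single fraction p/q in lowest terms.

Using pₖ = aₖpₖ₋₁ + pₖ₋₂ and qₖ = aₖqₖ₋₁ + qₖ₋₂:
  k=0: a=12, p=12, q=1
  k=1: a=1, p=13, q=1
  k=2: a=3, p=51, q=4
  k=3: a=3, p=166, q=13

166/13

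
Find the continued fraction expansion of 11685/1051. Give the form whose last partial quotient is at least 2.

[11; 8, 2, 9, 1, 5]

11685 = 11×1051 + 124
1051 = 8×124 + 59
124 = 2×59 + 6
59 = 9×6 + 5
6 = 1×5 + 1
5 = 5×1 + 0  (stop)
So 11685/1051 = [11; 8, 2, 9, 1, 5].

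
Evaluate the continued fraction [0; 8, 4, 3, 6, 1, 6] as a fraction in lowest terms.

Fold from the inside: start with 6/1.
  1 + 1/6 = 7/6
  6 + 6/7 = 48/7
  3 + 7/48 = 151/48
  4 + 48/151 = 652/151
  8 + 151/652 = 5367/652
  0 + 652/5367 = 652/5367

652/5367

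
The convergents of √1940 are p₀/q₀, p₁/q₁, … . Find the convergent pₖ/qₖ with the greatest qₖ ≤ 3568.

85316/1937

√1940 = [44; 22, 88, …] (period length 2).
Convergents:
  p_0/q_0 = 44/1
  p_1/q_1 = 969/22
  p_2/q_2 = 85316/1937
  p_3/q_3 = 1877921/42636
q_2 = 1937 ≤ 3568 < 42636 = q_3, so the answer is 85316/1937.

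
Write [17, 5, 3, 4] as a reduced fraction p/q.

Using pₖ = aₖpₖ₋₁ + pₖ₋₂ and qₖ = aₖqₖ₋₁ + qₖ₋₂:
  k=0: a=17, p=17, q=1
  k=1: a=5, p=86, q=5
  k=2: a=3, p=275, q=16
  k=3: a=4, p=1186, q=69

1186/69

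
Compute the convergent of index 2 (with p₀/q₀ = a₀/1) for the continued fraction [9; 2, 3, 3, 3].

66/7

Using pₖ = aₖpₖ₋₁ + pₖ₋₂, qₖ = aₖqₖ₋₁ + qₖ₋₂ (with p₋₁=1, p₋₂=0, q₋₁=0, q₋₂=1):
  k=0: a=9, p=9, q=1
  k=1: a=2, p=19, q=2
  k=2: a=3, p=66, q=7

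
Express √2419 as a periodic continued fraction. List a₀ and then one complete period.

a₀ = ⌊√2419⌋ = 49.
With m₀=0, d₀=1 and mₖ₊₁ = dₖaₖ − mₖ, dₖ₊₁ = (n − mₖ₊₁²)/dₖ, aₖ₊₁ = ⌊(a₀+mₖ₊₁)/dₖ₊₁⌋:
  k=1: m=49, d=18, a=5
  k=2: m=41, d=41, a=2
  k=3: m=41, d=18, a=5
  k=4: m=49, d=1, a=98
d=1 and a=2a₀=98 at k=4, so the next step gives (m, d) = (49, 18) again — its k=1 value — and the period has length 4.

[49; 5, 2, 5, 98]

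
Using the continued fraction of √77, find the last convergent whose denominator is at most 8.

35/4

√77 = [8; 1, 3, 2, 3, 1, 16, …] (period length 6).
Convergents:
  p_0/q_0 = 8/1
  p_1/q_1 = 9/1
  p_2/q_2 = 35/4
  p_3/q_3 = 79/9
q_2 = 4 ≤ 8 < 9 = q_3, so the answer is 35/4.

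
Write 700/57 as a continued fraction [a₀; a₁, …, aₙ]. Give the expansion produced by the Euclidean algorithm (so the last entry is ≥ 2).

700 = 12×57 + 16
57 = 3×16 + 9
16 = 1×9 + 7
9 = 1×7 + 2
7 = 3×2 + 1
2 = 2×1 + 0  (stop)
So 700/57 = [12; 3, 1, 1, 3, 2].

[12; 3, 1, 1, 3, 2]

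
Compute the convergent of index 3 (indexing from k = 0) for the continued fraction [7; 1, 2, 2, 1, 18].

Using pₖ = aₖpₖ₋₁ + pₖ₋₂, qₖ = aₖqₖ₋₁ + qₖ₋₂ (with p₋₁=1, p₋₂=0, q₋₁=0, q₋₂=1):
  k=0: a=7, p=7, q=1
  k=1: a=1, p=8, q=1
  k=2: a=2, p=23, q=3
  k=3: a=2, p=54, q=7

54/7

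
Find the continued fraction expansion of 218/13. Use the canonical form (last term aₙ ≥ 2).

[16; 1, 3, 3]

218 = 16×13 + 10
13 = 1×10 + 3
10 = 3×3 + 1
3 = 3×1 + 0  (stop)
So 218/13 = [16; 1, 3, 3].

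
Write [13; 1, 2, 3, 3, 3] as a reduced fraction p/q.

Using pₖ = aₖpₖ₋₁ + pₖ₋₂ and qₖ = aₖqₖ₋₁ + qₖ₋₂:
  k=0: a=13, p=13, q=1
  k=1: a=1, p=14, q=1
  k=2: a=2, p=41, q=3
  k=3: a=3, p=137, q=10
  k=4: a=3, p=452, q=33
  k=5: a=3, p=1493, q=109

1493/109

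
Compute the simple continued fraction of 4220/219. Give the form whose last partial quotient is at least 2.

[19; 3, 1, 2, 2, 8]

4220 = 19×219 + 59
219 = 3×59 + 42
59 = 1×42 + 17
42 = 2×17 + 8
17 = 2×8 + 1
8 = 8×1 + 0  (stop)
So 4220/219 = [19; 3, 1, 2, 2, 8].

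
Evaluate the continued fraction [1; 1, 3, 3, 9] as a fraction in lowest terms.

214/121

Fold from the inside: start with 9/1.
  3 + 1/9 = 28/9
  3 + 9/28 = 93/28
  1 + 28/93 = 121/93
  1 + 93/121 = 214/121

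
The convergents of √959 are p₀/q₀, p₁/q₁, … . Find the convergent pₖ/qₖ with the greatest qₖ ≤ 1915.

√959 = [30; 1, 29, 1, 60, …] (period length 4).
Convergents:
  p_0/q_0 = 30/1
  p_1/q_1 = 31/1
  p_2/q_2 = 929/30
  p_3/q_3 = 960/31
  p_4/q_4 = 58529/1890
  p_5/q_5 = 59489/1921
q_4 = 1890 ≤ 1915 < 1921 = q_5, so the answer is 58529/1890.

58529/1890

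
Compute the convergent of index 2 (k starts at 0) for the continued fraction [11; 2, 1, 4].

Using pₖ = aₖpₖ₋₁ + pₖ₋₂, qₖ = aₖqₖ₋₁ + qₖ₋₂ (with p₋₁=1, p₋₂=0, q₋₁=0, q₋₂=1):
  k=0: a=11, p=11, q=1
  k=1: a=2, p=23, q=2
  k=2: a=1, p=34, q=3

34/3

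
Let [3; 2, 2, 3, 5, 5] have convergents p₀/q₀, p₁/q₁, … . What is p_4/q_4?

307/90

Using pₖ = aₖpₖ₋₁ + pₖ₋₂, qₖ = aₖqₖ₋₁ + qₖ₋₂ (with p₋₁=1, p₋₂=0, q₋₁=0, q₋₂=1):
  k=0: a=3, p=3, q=1
  k=1: a=2, p=7, q=2
  k=2: a=2, p=17, q=5
  k=3: a=3, p=58, q=17
  k=4: a=5, p=307, q=90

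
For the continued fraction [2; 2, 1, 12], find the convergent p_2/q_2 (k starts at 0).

7/3

Using pₖ = aₖpₖ₋₁ + pₖ₋₂, qₖ = aₖqₖ₋₁ + qₖ₋₂ (with p₋₁=1, p₋₂=0, q₋₁=0, q₋₂=1):
  k=0: a=2, p=2, q=1
  k=1: a=2, p=5, q=2
  k=2: a=1, p=7, q=3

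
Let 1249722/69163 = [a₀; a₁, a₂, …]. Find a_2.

2

1249722 = 18·69163 + 4788   →  a_0 = 18
69163 = 14·4788 + 2131   →  a_1 = 14
4788 = 2·2131 + 526   →  a_2 = 2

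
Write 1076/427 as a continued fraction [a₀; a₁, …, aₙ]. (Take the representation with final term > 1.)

[2; 1, 1, 12, 17]

1076 = 2·427 + 222
427 = 1·222 + 205
222 = 1·205 + 17
205 = 12·17 + 1
17 = 17·1 + 0  (stop)
So 1076/427 = [2; 1, 1, 12, 17].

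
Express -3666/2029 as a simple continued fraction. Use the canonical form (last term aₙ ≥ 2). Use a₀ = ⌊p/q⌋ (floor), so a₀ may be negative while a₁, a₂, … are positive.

-3666 = -2·2029 + 392
2029 = 5·392 + 69
392 = 5·69 + 47
69 = 1·47 + 22
47 = 2·22 + 3
22 = 7·3 + 1
3 = 3·1 + 0  (stop)
So -3666/2029 = [-2; 5, 5, 1, 2, 7, 3].

[-2; 5, 5, 1, 2, 7, 3]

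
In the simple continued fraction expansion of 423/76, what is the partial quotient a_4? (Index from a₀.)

423 = 5·76 + 43   →  a_0 = 5
76 = 1·43 + 33   →  a_1 = 1
43 = 1·33 + 10   →  a_2 = 1
33 = 3·10 + 3   →  a_3 = 3
10 = 3·3 + 1   →  a_4 = 3

3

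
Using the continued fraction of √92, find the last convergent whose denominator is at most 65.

470/49

√92 = [9; 1, 1, 2, 4, 2, 1, 1, 18, …] (period length 8).
Convergents:
  p_0/q_0 = 9/1
  p_1/q_1 = 10/1
  p_2/q_2 = 19/2
  p_3/q_3 = 48/5
  p_4/q_4 = 211/22
  p_5/q_5 = 470/49
  p_6/q_6 = 681/71
q_5 = 49 ≤ 65 < 71 = q_6, so the answer is 470/49.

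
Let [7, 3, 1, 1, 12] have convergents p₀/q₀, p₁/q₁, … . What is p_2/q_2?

29/4

Using pₖ = aₖpₖ₋₁ + pₖ₋₂, qₖ = aₖqₖ₋₁ + qₖ₋₂ (with p₋₁=1, p₋₂=0, q₋₁=0, q₋₂=1):
  k=0: a=7, p=7, q=1
  k=1: a=3, p=22, q=3
  k=2: a=1, p=29, q=4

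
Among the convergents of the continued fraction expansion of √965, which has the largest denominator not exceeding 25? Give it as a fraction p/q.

√965 = [31; 15, 1, 1, 15, 62, …] (period length 5).
Convergents:
  p_0/q_0 = 31/1
  p_1/q_1 = 466/15
  p_2/q_2 = 497/16
  p_3/q_3 = 963/31
q_2 = 16 ≤ 25 < 31 = q_3, so the answer is 497/16.

497/16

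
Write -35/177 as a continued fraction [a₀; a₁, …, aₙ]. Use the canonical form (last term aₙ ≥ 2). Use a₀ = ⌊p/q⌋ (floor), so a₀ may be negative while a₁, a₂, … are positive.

[-1; 1, 4, 17, 2]

-35 = -1*177 + 142
177 = 1*142 + 35
142 = 4*35 + 2
35 = 17*2 + 1
2 = 2*1 + 0  (stop)
So -35/177 = [-1; 1, 4, 17, 2].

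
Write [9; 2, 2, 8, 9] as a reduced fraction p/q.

3602/383

Using pₖ = aₖpₖ₋₁ + pₖ₋₂ and qₖ = aₖqₖ₋₁ + qₖ₋₂:
  k=0: a=9, p=9, q=1
  k=1: a=2, p=19, q=2
  k=2: a=2, p=47, q=5
  k=3: a=8, p=395, q=42
  k=4: a=9, p=3602, q=383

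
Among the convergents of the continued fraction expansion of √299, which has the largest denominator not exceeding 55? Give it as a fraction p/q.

415/24

√299 = [17; 3, 2, 3, 34, …] (period length 4).
Convergents:
  p_0/q_0 = 17/1
  p_1/q_1 = 52/3
  p_2/q_2 = 121/7
  p_3/q_3 = 415/24
  p_4/q_4 = 14231/823
q_3 = 24 ≤ 55 < 823 = q_4, so the answer is 415/24.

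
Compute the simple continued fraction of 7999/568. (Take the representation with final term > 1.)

[14; 12, 11, 1, 3]

7999 = 14·568 + 47
568 = 12·47 + 4
47 = 11·4 + 3
4 = 1·3 + 1
3 = 3·1 + 0  (stop)
So 7999/568 = [14; 12, 11, 1, 3].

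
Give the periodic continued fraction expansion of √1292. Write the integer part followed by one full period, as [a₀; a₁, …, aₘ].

[35; 1, 16, 1, 70]

a₀ = ⌊√1292⌋ = 35.
With m₀=0, d₀=1 and mₖ₊₁ = dₖaₖ − mₖ, dₖ₊₁ = (n − mₖ₊₁²)/dₖ, aₖ₊₁ = ⌊(a₀+mₖ₊₁)/dₖ₊₁⌋:
  k=1: m=35, d=67, a=1
  k=2: m=32, d=4, a=16
  k=3: m=32, d=67, a=1
  k=4: m=35, d=1, a=70
d=1 and a=2a₀=70 at k=4, so the next step gives (m, d) = (35, 67) again — its k=1 value — and the period has length 4.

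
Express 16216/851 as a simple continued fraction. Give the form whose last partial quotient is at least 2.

[19; 18, 9, 2, 2]

16216 = 19·851 + 47
851 = 18·47 + 5
47 = 9·5 + 2
5 = 2·2 + 1
2 = 2·1 + 0  (stop)
So 16216/851 = [19; 18, 9, 2, 2].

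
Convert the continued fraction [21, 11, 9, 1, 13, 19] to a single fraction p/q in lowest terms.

620639/29428

Using pₖ = aₖpₖ₋₁ + pₖ₋₂ and qₖ = aₖqₖ₋₁ + qₖ₋₂:
  k=0: a=21, p=21, q=1
  k=1: a=11, p=232, q=11
  k=2: a=9, p=2109, q=100
  k=3: a=1, p=2341, q=111
  k=4: a=13, p=32542, q=1543
  k=5: a=19, p=620639, q=29428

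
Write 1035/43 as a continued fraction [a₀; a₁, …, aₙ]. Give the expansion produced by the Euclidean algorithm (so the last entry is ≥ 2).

1035 = 24·43 + 3
43 = 14·3 + 1
3 = 3·1 + 0  (stop)
So 1035/43 = [24; 14, 3].

[24; 14, 3]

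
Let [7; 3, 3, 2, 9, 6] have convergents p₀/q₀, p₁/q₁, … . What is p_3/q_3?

Using pₖ = aₖpₖ₋₁ + pₖ₋₂, qₖ = aₖqₖ₋₁ + qₖ₋₂ (with p₋₁=1, p₋₂=0, q₋₁=0, q₋₂=1):
  k=0: a=7, p=7, q=1
  k=1: a=3, p=22, q=3
  k=2: a=3, p=73, q=10
  k=3: a=2, p=168, q=23

168/23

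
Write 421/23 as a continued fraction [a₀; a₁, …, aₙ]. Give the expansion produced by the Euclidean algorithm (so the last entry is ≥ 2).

[18; 3, 3, 2]

421 = 18×23 + 7
23 = 3×7 + 2
7 = 3×2 + 1
2 = 2×1 + 0  (stop)
So 421/23 = [18; 3, 3, 2].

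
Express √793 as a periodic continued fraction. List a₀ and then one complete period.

a₀ = ⌊√793⌋ = 28.
With m₀=0, d₀=1 and mₖ₊₁ = dₖaₖ − mₖ, dₖ₊₁ = (n − mₖ₊₁²)/dₖ, aₖ₊₁ = ⌊(a₀+mₖ₊₁)/dₖ₊₁⌋:
  k=1: m=28, d=9, a=6
  k=2: m=26, d=13, a=4
  k=3: m=26, d=9, a=6
  k=4: m=28, d=1, a=56
d=1 and a=2a₀=56 at k=4, so the next step gives (m, d) = (28, 9) again — its k=1 value — and the period has length 4.

[28; 6, 4, 6, 56]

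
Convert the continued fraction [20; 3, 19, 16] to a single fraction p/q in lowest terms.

Fold from the inside: start with 16/1.
  19 + 1/16 = 305/16
  3 + 16/305 = 931/305
  20 + 305/931 = 18925/931

18925/931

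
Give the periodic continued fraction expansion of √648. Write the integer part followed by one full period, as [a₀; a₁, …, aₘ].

a₀ = ⌊√648⌋ = 25.
With m₀=0, d₀=1 and mₖ₊₁ = dₖaₖ − mₖ, dₖ₊₁ = (n − mₖ₊₁²)/dₖ, aₖ₊₁ = ⌊(a₀+mₖ₊₁)/dₖ₊₁⌋:
  k=1: m=25, d=23, a=2
  k=2: m=21, d=9, a=5
  k=3: m=24, d=8, a=6
  k=4: m=24, d=9, a=5
  k=5: m=21, d=23, a=2
  k=6: m=25, d=1, a=50
d=1 and a=2a₀=50 at k=6, so the next step gives (m, d) = (25, 23) again — its k=1 value — and the period has length 6.

[25; 2, 5, 6, 5, 2, 50]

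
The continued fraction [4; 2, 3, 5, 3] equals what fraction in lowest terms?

523/118

Using pₖ = aₖpₖ₋₁ + pₖ₋₂ and qₖ = aₖqₖ₋₁ + qₖ₋₂:
  k=0: a=4, p=4, q=1
  k=1: a=2, p=9, q=2
  k=2: a=3, p=31, q=7
  k=3: a=5, p=164, q=37
  k=4: a=3, p=523, q=118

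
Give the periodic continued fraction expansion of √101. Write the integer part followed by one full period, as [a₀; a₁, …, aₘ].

a₀ = ⌊√101⌋ = 10.
With m₀=0, d₀=1 and mₖ₊₁ = dₖaₖ − mₖ, dₖ₊₁ = (n − mₖ₊₁²)/dₖ, aₖ₊₁ = ⌊(a₀+mₖ₊₁)/dₖ₊₁⌋:
  k=1: m=10, d=1, a=20
d=1 and a=2a₀=20 at k=1, so the next step gives (m, d) = (10, 1) again — its k=1 value — and the period has length 1.

[10; 20]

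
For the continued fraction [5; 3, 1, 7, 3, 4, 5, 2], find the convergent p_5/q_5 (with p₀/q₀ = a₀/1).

2203/419

Using pₖ = aₖpₖ₋₁ + pₖ₋₂, qₖ = aₖqₖ₋₁ + qₖ₋₂ (with p₋₁=1, p₋₂=0, q₋₁=0, q₋₂=1):
  k=0: a=5, p=5, q=1
  k=1: a=3, p=16, q=3
  k=2: a=1, p=21, q=4
  k=3: a=7, p=163, q=31
  k=4: a=3, p=510, q=97
  k=5: a=4, p=2203, q=419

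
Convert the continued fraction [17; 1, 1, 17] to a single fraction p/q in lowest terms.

Fold from the inside: start with 17/1.
  1 + 1/17 = 18/17
  1 + 17/18 = 35/18
  17 + 18/35 = 613/35

613/35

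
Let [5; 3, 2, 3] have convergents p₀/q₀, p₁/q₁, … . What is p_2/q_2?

37/7

Using pₖ = aₖpₖ₋₁ + pₖ₋₂, qₖ = aₖqₖ₋₁ + qₖ₋₂ (with p₋₁=1, p₋₂=0, q₋₁=0, q₋₂=1):
  k=0: a=5, p=5, q=1
  k=1: a=3, p=16, q=3
  k=2: a=2, p=37, q=7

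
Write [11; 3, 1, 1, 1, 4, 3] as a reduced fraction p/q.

1849/164

Fold from the inside: start with 3/1.
  4 + 1/3 = 13/3
  1 + 3/13 = 16/13
  1 + 13/16 = 29/16
  1 + 16/29 = 45/29
  3 + 29/45 = 164/45
  11 + 45/164 = 1849/164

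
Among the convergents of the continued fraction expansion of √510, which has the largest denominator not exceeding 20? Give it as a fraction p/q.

√510 = [22; 1, 1, 2, 1, 1, 44, …] (period length 6).
Convergents:
  p_0/q_0 = 22/1
  p_1/q_1 = 23/1
  p_2/q_2 = 45/2
  p_3/q_3 = 113/5
  p_4/q_4 = 158/7
  p_5/q_5 = 271/12
  p_6/q_6 = 12082/535
q_5 = 12 ≤ 20 < 535 = q_6, so the answer is 271/12.

271/12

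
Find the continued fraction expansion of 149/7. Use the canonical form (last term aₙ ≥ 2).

[21; 3, 2]

149 = 21×7 + 2
7 = 3×2 + 1
2 = 2×1 + 0  (stop)
So 149/7 = [21; 3, 2].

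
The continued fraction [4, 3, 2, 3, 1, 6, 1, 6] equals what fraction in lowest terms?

7105/1656

Using pₖ = aₖpₖ₋₁ + pₖ₋₂ and qₖ = aₖqₖ₋₁ + qₖ₋₂:
  k=0: a=4, p=4, q=1
  k=1: a=3, p=13, q=3
  k=2: a=2, p=30, q=7
  k=3: a=3, p=103, q=24
  k=4: a=1, p=133, q=31
  k=5: a=6, p=901, q=210
  k=6: a=1, p=1034, q=241
  k=7: a=6, p=7105, q=1656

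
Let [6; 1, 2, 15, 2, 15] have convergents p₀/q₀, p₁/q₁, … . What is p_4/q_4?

634/95

Using pₖ = aₖpₖ₋₁ + pₖ₋₂, qₖ = aₖqₖ₋₁ + qₖ₋₂ (with p₋₁=1, p₋₂=0, q₋₁=0, q₋₂=1):
  k=0: a=6, p=6, q=1
  k=1: a=1, p=7, q=1
  k=2: a=2, p=20, q=3
  k=3: a=15, p=307, q=46
  k=4: a=2, p=634, q=95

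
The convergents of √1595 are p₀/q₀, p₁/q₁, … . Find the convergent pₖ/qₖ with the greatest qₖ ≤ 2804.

51080/1279

√1595 = [39; 1, 14, 1, 78, …] (period length 4).
Convergents:
  p_0/q_0 = 39/1
  p_1/q_1 = 40/1
  p_2/q_2 = 599/15
  p_3/q_3 = 639/16
  p_4/q_4 = 50441/1263
  p_5/q_5 = 51080/1279
  p_6/q_6 = 765561/19169
q_5 = 1279 ≤ 2804 < 19169 = q_6, so the answer is 51080/1279.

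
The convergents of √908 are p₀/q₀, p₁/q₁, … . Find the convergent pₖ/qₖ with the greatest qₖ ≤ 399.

√908 = [30; 7, 1, 1, 14, 1, 1, 7, 60, …] (period length 8).
Convergents:
  p_0/q_0 = 30/1
  p_1/q_1 = 211/7
  p_2/q_2 = 241/8
  p_3/q_3 = 452/15
  p_4/q_4 = 6569/218
  p_5/q_5 = 7021/233
  p_6/q_6 = 13590/451
q_5 = 233 ≤ 399 < 451 = q_6, so the answer is 7021/233.

7021/233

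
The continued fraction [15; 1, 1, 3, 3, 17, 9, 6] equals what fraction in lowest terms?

Fold from the inside: start with 6/1.
  9 + 1/6 = 55/6
  17 + 6/55 = 941/55
  3 + 55/941 = 2878/941
  3 + 941/2878 = 9575/2878
  1 + 2878/9575 = 12453/9575
  1 + 9575/12453 = 22028/12453
  15 + 12453/22028 = 342873/22028

342873/22028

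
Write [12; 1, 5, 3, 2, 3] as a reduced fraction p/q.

Fold from the inside: start with 3/1.
  2 + 1/3 = 7/3
  3 + 3/7 = 24/7
  5 + 7/24 = 127/24
  1 + 24/127 = 151/127
  12 + 127/151 = 1939/151

1939/151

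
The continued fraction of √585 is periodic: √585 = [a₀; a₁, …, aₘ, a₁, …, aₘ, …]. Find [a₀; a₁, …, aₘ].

[24; 5, 2, 1, 4, 1, 2, 5, 48]

a₀ = ⌊√585⌋ = 24.
With m₀=0, d₀=1 and mₖ₊₁ = dₖaₖ − mₖ, dₖ₊₁ = (n − mₖ₊₁²)/dₖ, aₖ₊₁ = ⌊(a₀+mₖ₊₁)/dₖ₊₁⌋:
  k=1: m=24, d=9, a=5
  k=2: m=21, d=16, a=2
  k=3: m=11, d=29, a=1
  k=4: m=18, d=9, a=4
  k=5: m=18, d=29, a=1
  k=6: m=11, d=16, a=2
  k=7: m=21, d=9, a=5
  k=8: m=24, d=1, a=48
d=1 and a=2a₀=48 at k=8, so the next step gives (m, d) = (24, 9) again — its k=1 value — and the period has length 8.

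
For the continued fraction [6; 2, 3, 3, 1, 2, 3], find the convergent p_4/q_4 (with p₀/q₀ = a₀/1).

193/30

Using pₖ = aₖpₖ₋₁ + pₖ₋₂, qₖ = aₖqₖ₋₁ + qₖ₋₂ (with p₋₁=1, p₋₂=0, q₋₁=0, q₋₂=1):
  k=0: a=6, p=6, q=1
  k=1: a=2, p=13, q=2
  k=2: a=3, p=45, q=7
  k=3: a=3, p=148, q=23
  k=4: a=1, p=193, q=30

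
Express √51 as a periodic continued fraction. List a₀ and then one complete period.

a₀ = ⌊√51⌋ = 7.

[7; 7, 14]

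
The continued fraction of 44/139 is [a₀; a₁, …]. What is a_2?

6

44 = 0·139 + 44   →  a_0 = 0
139 = 3·44 + 7   →  a_1 = 3
44 = 6·7 + 2   →  a_2 = 6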